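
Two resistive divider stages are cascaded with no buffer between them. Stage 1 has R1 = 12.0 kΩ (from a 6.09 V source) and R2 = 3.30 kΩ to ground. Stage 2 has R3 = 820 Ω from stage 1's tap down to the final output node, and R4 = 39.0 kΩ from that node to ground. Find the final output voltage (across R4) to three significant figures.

Stage 2 presents R3+R4 = 39820 Ω as a load on stage 1's tap.
Stage 1's lower leg becomes R2‖(R3+R4) = 3047 Ω, so V_mid = 6.09 × 3047/15050 = 1.233 V.
Stage 2 is itself unloaded: V_out = V_mid × R4/(R3+R4) = 1.233 × 39000/39820 = 1.21 V.

V_out ≈ 1.21 V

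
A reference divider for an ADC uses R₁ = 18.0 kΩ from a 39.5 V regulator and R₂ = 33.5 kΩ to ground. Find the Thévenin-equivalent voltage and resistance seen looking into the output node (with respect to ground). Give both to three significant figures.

V_th = 25.7 V, R_th = 11.7 kΩ

V_th is the open-circuit tap voltage: 39.5 × 33.5/(18.0 + 33.5) = 25.7 V.
With the supply zeroed, R₁ and R₂ appear in parallel from the tap: R_th = R₁‖R₂ = (18.0 × 33.5)/51.50 = 11.7 kΩ.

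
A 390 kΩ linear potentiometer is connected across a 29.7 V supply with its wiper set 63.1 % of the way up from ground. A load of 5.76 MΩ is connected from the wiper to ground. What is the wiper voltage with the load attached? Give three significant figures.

The wiper splits the pot into (1−α)R = 143.9 kΩ above and αR = 246.1 kΩ below.
Lower section ‖ load = 236.0 kΩ.
V_wiper = 29.7 × 236.0/(143.9 + 236.0) = 18.4 V.

V ≈ 18.4 V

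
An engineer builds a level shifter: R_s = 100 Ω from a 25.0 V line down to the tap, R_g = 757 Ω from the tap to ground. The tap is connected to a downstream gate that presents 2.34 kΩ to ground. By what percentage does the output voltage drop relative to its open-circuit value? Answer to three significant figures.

The divider's output (Thévenin) resistance is R_s‖R_g = 88.33 Ω.
Fractional drop under load = R_th/(R_th + R_L) = 88.33 / (88.33 + 2340) = 0.03638.
So the output falls by 3.64 %.

3.64 %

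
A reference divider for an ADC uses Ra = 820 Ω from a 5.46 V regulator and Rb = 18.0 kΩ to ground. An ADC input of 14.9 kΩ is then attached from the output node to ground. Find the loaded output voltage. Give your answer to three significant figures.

The load sits in parallel with Rb: Rb‖R_L = (18000 × 14900) / (18000 + 14900) = 8152 Ω.
V_out = 5.46 × 8152 / (820 + 8152) = 5.46 × 8152/8972 = 4.96 V.
(Unloaded it would have been 5.22 V.)

V_out ≈ 4.96 V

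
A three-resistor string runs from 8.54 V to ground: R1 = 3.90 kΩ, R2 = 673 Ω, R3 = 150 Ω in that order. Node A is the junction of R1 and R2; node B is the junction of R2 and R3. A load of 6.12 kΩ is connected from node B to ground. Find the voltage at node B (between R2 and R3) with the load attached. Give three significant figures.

At node B, R3 is in parallel with the load: R3‖R_L = 146.4 Ω.
Below node A the resistance is R2 + (R3‖R_L) = 819.4 Ω, so V_A = 8.54 × 819.4/4719 = 1.483 V.
Then V_B = V_A × (R3‖R_L)/(R2 + R3‖R_L) = 1.483 × 146.4/819.4 = 0.265 V.

V ≈ 0.265 V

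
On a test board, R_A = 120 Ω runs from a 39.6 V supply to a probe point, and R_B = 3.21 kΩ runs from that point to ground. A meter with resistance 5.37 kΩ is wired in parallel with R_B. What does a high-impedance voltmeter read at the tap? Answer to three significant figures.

V_out ≈ 37.4 V

The load sits in parallel with R_B: R_B‖R_L = (3210 × 5370) / (3210 + 5370) = 2009 Ω.
V_out = 39.6 × 2009 / (120 + 2009) = 39.6 × 2009/2129 = 37.4 V.
(Unloaded it would have been 38.2 V.)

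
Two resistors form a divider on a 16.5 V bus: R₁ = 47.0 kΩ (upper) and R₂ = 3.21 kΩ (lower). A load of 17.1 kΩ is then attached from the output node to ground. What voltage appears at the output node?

The load sits in parallel with R₂: R₂‖R_L = (3.21 × 17.1) / (3.21 + 17.1) = 2.703 kΩ.
V_out = 16.5 × 2.703 / (47.0 + 2.703) = 16.5 × 2.703/49.70 = 0.897 V.
(Unloaded it would have been 1.05 V.)

V_out ≈ 0.897 V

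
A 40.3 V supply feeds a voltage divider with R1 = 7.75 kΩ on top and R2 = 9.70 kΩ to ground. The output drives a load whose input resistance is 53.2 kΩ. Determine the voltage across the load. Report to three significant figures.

The load sits in parallel with R2: R2‖R_L = (9.70 × 53.2) / (9.70 + 53.2) = 8.204 kΩ.
V_out = 40.3 × 8.204 / (7.75 + 8.204) = 40.3 × 8.204/15.95 = 20.7 V.

V_out ≈ 20.7 V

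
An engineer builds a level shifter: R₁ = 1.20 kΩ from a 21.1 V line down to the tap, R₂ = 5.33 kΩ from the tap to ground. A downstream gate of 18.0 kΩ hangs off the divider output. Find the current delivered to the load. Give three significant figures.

I_L ≈ 0.907 mA

R₂‖R_L = 4.112 kΩ; V_out = 21.1 × 4.112/5.312 = 16.33 V.
I_L = V_out / R_L = 16.33 / 18.0 kΩ = 0.907 mA.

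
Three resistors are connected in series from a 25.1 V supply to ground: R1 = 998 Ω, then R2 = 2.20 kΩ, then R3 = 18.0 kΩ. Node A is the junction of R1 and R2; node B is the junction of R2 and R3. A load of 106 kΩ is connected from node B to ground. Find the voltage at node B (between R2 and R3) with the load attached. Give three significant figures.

At node B, R3 is in parallel with the load: R3‖R_L = 15390 Ω.
Below node A the resistance is R2 + (R3‖R_L) = 17590 Ω, so V_A = 25.1 × 17590/18590 = 23.75 V.
Then V_B = V_A × (R3‖R_L)/(R2 + R3‖R_L) = 23.75 × 15390/17590 = 20.8 V.

V ≈ 20.8 V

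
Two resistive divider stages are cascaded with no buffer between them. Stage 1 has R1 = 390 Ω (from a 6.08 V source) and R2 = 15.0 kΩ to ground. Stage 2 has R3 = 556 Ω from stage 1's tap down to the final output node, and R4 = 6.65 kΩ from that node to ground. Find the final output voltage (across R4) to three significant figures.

V_out ≈ 5.19 V

Stage 2 presents R3+R4 = 7206 Ω as a load on stage 1's tap.
Stage 1's lower leg becomes R2‖(R3+R4) = 4868 Ω, so V_mid = 6.08 × 4868/5258 = 5.629 V.
Stage 2 is itself unloaded: V_out = V_mid × R4/(R3+R4) = 5.629 × 6650/7206 = 5.19 V.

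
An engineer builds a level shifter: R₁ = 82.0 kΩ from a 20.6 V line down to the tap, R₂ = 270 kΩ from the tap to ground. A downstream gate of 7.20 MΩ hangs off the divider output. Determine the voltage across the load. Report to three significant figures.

The load sits in parallel with R₂: R₂‖R_L = (270 × 7200) / (270 + 7200) = 260.2 kΩ.
V_out = 20.6 × 260.2 / (82.0 + 260.2) = 20.6 × 260.2/342.2 = 15.7 V.

V_out ≈ 15.7 V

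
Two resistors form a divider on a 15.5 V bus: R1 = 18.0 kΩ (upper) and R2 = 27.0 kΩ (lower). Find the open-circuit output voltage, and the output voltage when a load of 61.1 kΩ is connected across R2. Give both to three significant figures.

Open-circuit: V = 15.5 × 27.0/(18.0 + 27.0) = 9.30 V.
With the load, R2 becomes R2‖R_L = 18.73 kΩ, so V = 15.5 × 18.73/36.73 = 7.90 V.

Unloaded: 9.30 V; loaded: 7.90 V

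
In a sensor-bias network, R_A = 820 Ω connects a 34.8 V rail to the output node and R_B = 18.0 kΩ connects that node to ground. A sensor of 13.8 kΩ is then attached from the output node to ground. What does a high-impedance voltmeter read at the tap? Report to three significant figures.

The load sits in parallel with R_B: R_B‖R_L = (18000 × 13800) / (18000 + 13800) = 7811 Ω.
V_out = 34.8 × 7811 / (820 + 7811) = 34.8 × 7811/8631 = 31.5 V.

V_out ≈ 31.5 V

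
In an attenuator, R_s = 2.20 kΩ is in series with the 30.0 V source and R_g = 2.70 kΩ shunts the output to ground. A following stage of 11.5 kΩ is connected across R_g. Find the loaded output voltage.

The load sits in parallel with R_g: R_g‖R_L = (2.70 × 11.5) / (2.70 + 11.5) = 2.187 kΩ.
V_out = 30.0 × 2.187 / (2.20 + 2.187) = 30.0 × 2.187/4.387 = 15.0 V.
(Unloaded it would have been 16.5 V.)

V_out ≈ 15.0 V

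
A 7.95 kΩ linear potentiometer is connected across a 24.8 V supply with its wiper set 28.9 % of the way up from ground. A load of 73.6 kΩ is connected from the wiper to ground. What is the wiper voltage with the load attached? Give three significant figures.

V ≈ 7.01 V

The wiper splits the pot into (1−α)R = 5.652 kΩ above and αR = 2.298 kΩ below.
Lower section ‖ load = 2.228 kΩ.
V_wiper = 24.8 × 2.228/(5.652 + 2.228) = 7.01 V.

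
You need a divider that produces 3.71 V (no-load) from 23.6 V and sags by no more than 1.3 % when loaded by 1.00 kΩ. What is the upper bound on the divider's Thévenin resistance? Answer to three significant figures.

R_th ≤ 13.2 Ω

Loading drop = R_th/(R_th + R_L) ≤ 0.0130, so R_th ≤ R_L · ε/(1−ε) = 1.00 kΩ × 0.0130/0.9870 = 13.2 Ω.
(Any R1, R2 with R2/(R1+R2) = 0.157 and R1‖R2 ≤ 13.2 Ω will meet the spec.)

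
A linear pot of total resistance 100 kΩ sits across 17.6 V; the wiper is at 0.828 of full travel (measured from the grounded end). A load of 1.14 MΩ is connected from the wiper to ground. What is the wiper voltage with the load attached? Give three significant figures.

V ≈ 14.4 V

The wiper splits the pot into (1−α)R = 17.20 kΩ above and αR = 82.80 kΩ below.
Lower section ‖ load = 77.19 kΩ.
V_wiper = 17.6 × 77.19/(17.20 + 77.19) = 14.4 V.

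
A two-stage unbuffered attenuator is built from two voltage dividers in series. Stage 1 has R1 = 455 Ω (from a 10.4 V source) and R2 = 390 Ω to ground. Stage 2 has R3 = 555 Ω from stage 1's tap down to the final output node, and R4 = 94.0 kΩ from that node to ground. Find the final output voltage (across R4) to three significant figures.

V_out ≈ 4.76 V

Stage 2 presents R3+R4 = 94560 Ω as a load on stage 1's tap.
Stage 1's lower leg becomes R2‖(R3+R4) = 388.4 Ω, so V_mid = 10.4 × 388.4/843.4 = 4.789 V.
Stage 2 is itself unloaded: V_out = V_mid × R4/(R3+R4) = 4.789 × 94000/94560 = 4.76 V.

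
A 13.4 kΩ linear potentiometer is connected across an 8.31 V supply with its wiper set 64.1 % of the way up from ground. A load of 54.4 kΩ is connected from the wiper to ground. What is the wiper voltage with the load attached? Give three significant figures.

V ≈ 5.04 V

The wiper splits the pot into (1−α)R = 4.811 kΩ above and αR = 8.589 kΩ below.
Lower section ‖ load = 7.418 kΩ.
V_wiper = 8.31 × 7.418/(4.811 + 7.418) = 5.04 V.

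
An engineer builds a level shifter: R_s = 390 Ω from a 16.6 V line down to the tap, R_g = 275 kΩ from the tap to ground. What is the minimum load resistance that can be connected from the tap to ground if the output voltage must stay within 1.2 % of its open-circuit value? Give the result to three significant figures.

Output resistance R_th = R_s‖R_g = (390 × 275000)/275400 = 389.4 Ω.
The fractional drop is R_th/(R_th + R_L); requiring this ≤ 0.0120 gives R_L ≥ R_th(1/0.0120 − 1) = 389.4 × 82.33 = 32.1 kΩ.

R_L(min) ≈ 32.1 kΩ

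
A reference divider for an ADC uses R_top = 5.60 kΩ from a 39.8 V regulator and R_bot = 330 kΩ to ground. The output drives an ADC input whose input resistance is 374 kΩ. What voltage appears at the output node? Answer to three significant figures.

V_out ≈ 38.6 V

The load sits in parallel with R_bot: R_bot‖R_L = (330 × 374) / (330 + 374) = 175.3 kΩ.
V_out = 39.8 × 175.3 / (5.60 + 175.3) = 39.8 × 175.3/180.9 = 38.6 V.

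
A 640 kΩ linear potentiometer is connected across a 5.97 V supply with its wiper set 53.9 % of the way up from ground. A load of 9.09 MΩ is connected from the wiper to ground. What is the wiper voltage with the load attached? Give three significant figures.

The wiper splits the pot into (1−α)R = 295.0 kΩ above and αR = 345.0 kΩ below.
Lower section ‖ load = 332.3 kΩ.
V_wiper = 5.97 × 332.3/(295.0 + 332.3) = 3.16 V.

V ≈ 3.16 V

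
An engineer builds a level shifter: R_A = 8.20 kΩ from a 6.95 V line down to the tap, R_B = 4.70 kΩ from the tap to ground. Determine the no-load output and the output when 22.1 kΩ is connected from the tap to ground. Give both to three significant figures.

Open-circuit: V = 6.95 × 4.70/(8.20 + 4.70) = 2.53 V.
With the load, R_B becomes R_B‖R_L = 3.876 kΩ, so V = 6.95 × 3.876/12.08 = 2.23 V.

Unloaded: 2.53 V; loaded: 2.23 V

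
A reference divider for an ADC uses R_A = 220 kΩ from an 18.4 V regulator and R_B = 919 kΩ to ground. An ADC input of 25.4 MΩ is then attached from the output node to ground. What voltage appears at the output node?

V_out ≈ 14.7 V

The load sits in parallel with R_B: R_B‖R_L = (919 × 25400) / (919 + 25400) = 886.9 kΩ.
V_out = 18.4 × 886.9 / (220 + 886.9) = 18.4 × 886.9/1107 = 14.7 V.
(Unloaded it would have been 14.8 V.)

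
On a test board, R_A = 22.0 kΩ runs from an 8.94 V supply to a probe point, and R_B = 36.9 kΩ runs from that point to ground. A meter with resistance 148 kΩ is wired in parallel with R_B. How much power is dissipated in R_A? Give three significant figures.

P ≈ 0.662 mW

Total resistance from the source is R_A + (R_B‖R_L) = 51.54 kΩ, so I = 8.94/51.54 kΩ = 0.1735 mA.
P = I²·R_A = (0.1735 mA)² × 22.0 kΩ = 0.662 mW.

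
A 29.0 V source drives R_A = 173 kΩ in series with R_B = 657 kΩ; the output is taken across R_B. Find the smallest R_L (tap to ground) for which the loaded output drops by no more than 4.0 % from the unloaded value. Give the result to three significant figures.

R_L(min) ≈ 3.29 MΩ

Output resistance R_th = R_A‖R_B = (173 × 657)/830.0 = 136.9 kΩ.
The fractional drop is R_th/(R_th + R_L); requiring this ≤ 0.0400 gives R_L ≥ R_th(1/0.0400 − 1) = 136.9 × 24.00 = 3.29 MΩ.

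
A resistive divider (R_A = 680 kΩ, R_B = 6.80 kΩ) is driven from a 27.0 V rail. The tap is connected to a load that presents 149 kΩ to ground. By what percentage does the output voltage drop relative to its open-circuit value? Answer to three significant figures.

4.32 %

The divider's output (Thévenin) resistance is R_A‖R_B = 6.733 kΩ.
Fractional drop under load = R_th/(R_th + R_L) = 6.733 / (6.733 + 149) = 0.04323.
So the output falls by 4.32 %.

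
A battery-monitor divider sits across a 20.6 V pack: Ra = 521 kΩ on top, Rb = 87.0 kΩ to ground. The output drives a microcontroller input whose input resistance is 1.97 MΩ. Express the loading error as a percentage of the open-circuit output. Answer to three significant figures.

3.65 %

The divider's output (Thévenin) resistance is Ra‖Rb = 74.55 kΩ.
Fractional drop under load = R_th/(R_th + R_L) = 74.55 / (74.55 + 1970) = 0.03646.
So the output falls by 3.65 %.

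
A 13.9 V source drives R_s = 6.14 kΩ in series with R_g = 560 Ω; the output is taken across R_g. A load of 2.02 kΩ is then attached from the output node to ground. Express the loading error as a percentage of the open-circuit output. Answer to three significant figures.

The divider's output (Thévenin) resistance is R_s‖R_g = 513.2 Ω.
Fractional drop under load = R_th/(R_th + R_L) = 513.2 / (513.2 + 2020) = 0.2026.
So the output falls by 20.3 %.

20.3 %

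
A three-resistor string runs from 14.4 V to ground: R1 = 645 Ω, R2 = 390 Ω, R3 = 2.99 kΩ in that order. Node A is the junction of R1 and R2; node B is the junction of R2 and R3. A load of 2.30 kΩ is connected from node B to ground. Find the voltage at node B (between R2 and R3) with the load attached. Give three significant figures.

V ≈ 8.02 V

At node B, R3 is in parallel with the load: R3‖R_L = 1300 Ω.
Below node A the resistance is R2 + (R3‖R_L) = 1690 Ω, so V_A = 14.4 × 1690/2335 = 10.42 V.
Then V_B = V_A × (R3‖R_L)/(R2 + R3‖R_L) = 10.42 × 1300/1690 = 8.02 V.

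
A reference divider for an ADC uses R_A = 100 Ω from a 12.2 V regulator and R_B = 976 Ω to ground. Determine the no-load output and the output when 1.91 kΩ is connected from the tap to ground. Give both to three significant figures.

Open-circuit: V = 12.2 × 976/(100 + 976) = 11.1 V.
With the load, R_B becomes R_B‖R_L = 645.9 Ω, so V = 12.2 × 645.9/745.9 = 10.6 V.

Unloaded: 11.1 V; loaded: 10.6 V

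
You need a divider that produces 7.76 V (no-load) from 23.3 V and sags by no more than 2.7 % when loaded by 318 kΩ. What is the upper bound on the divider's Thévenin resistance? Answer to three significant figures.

Loading drop = R_th/(R_th + R_L) ≤ 0.0270, so R_th ≤ R_L · ε/(1−ε) = 318 kΩ × 0.0270/0.9730 = 8.82 kΩ.

R_th ≤ 8.82 kΩ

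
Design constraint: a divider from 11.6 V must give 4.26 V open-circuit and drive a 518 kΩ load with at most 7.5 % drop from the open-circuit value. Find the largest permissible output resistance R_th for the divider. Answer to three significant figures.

R_th ≤ 42.0 kΩ

Loading drop = R_th/(R_th + R_L) ≤ 0.0750, so R_th ≤ R_L · ε/(1−ε) = 518 kΩ × 0.0750/0.9250 = 42.0 kΩ.
(Any R1, R2 with R2/(R1+R2) = 0.367 and R1‖R2 ≤ 42.0 kΩ will meet the spec.)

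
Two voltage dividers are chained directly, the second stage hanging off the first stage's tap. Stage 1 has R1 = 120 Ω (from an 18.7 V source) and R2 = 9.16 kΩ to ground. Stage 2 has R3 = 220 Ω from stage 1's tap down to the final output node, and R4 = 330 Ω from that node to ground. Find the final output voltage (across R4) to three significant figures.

V_out ≈ 9.11 V

Stage 2 presents R3+R4 = 550.0 Ω as a load on stage 1's tap.
Stage 1's lower leg becomes R2‖(R3+R4) = 518.8 Ω, so V_mid = 18.7 × 518.8/638.8 = 15.19 V.
Stage 2 is itself unloaded: V_out = V_mid × R4/(R3+R4) = 15.19 × 330/550.0 = 9.11 V.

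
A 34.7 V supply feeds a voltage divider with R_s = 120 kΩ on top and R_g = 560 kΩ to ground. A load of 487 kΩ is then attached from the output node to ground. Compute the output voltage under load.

V_out ≈ 23.8 V

The load sits in parallel with R_g: R_g‖R_L = (560 × 487) / (560 + 487) = 260.5 kΩ.
V_out = 34.7 × 260.5 / (120 + 260.5) = 34.7 × 260.5/380.5 = 23.8 V.
(Unloaded it would have been 28.6 V.)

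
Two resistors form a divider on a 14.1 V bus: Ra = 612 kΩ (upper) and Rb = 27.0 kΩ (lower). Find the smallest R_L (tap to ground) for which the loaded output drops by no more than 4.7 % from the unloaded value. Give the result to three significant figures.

Output resistance R_th = Ra‖Rb = (612 × 27.0)/639.0 = 25.86 kΩ.
The fractional drop is R_th/(R_th + R_L); requiring this ≤ 0.0470 gives R_L ≥ R_th(1/0.0470 − 1) = 25.86 × 20.28 = 524 kΩ.

R_L(min) ≈ 524 kΩ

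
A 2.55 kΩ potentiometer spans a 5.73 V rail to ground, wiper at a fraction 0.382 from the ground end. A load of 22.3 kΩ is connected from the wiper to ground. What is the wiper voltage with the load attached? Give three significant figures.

The wiper splits the pot into (1−α)R = 1576 Ω above and αR = 974.1 Ω below.
Lower section ‖ load = 933.3 Ω.
V_wiper = 5.73 × 933.3/(1576 + 933.3) = 2.13 V.

V ≈ 2.13 V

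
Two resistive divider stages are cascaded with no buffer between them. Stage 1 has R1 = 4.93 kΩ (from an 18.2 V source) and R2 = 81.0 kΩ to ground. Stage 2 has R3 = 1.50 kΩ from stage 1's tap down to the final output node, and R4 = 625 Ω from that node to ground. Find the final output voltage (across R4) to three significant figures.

V_out ≈ 1.58 V

Stage 2 presents R3+R4 = 2125 Ω as a load on stage 1's tap.
Stage 1's lower leg becomes R2‖(R3+R4) = 2071 Ω, so V_mid = 18.2 × 2071/7001 = 5.383 V.
Stage 2 is itself unloaded: V_out = V_mid × R4/(R3+R4) = 5.383 × 625/2125 = 1.58 V.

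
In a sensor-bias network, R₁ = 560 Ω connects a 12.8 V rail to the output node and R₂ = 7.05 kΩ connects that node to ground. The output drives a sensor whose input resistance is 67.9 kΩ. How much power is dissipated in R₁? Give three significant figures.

P ≈ 1.90 mW

Total resistance from the source is R₁ + (R₂‖R_L) = 6947 Ω, so I = 12.8/6947 Ω = 1.843 mA.
P = I²·R₁ = (1.843 mA)² × 560 Ω = 1.90 mW.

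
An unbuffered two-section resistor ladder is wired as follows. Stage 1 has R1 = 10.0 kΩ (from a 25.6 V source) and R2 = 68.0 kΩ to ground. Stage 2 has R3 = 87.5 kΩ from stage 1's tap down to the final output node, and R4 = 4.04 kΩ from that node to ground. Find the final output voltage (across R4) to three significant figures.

Stage 2 presents R3+R4 = 91.54 kΩ as a load on stage 1's tap.
Stage 1's lower leg becomes R2‖(R3+R4) = 39.02 kΩ, so V_mid = 25.6 × 39.02/49.02 = 20.38 V.
Stage 2 is itself unloaded: V_out = V_mid × R4/(R3+R4) = 20.38 × 4.04/91.54 = 0.899 V.

V_out ≈ 0.899 V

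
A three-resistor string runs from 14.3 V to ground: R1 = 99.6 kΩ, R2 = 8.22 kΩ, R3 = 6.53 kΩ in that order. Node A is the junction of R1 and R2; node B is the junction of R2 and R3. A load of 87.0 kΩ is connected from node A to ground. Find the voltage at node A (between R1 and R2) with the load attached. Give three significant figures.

V ≈ 1.61 V

Below node A the series string R2+R3 = 14.75 kΩ sits in parallel with the 87.0 kΩ load: 12.61 kΩ.
V_A = 14.3 × 12.61/(99.6 + 12.61) = 1.61 V.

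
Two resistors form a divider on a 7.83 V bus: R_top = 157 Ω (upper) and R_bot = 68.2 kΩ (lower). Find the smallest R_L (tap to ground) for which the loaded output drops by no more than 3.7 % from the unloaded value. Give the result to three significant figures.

R_L(min) ≈ 4.08 kΩ

Output resistance R_th = R_top‖R_bot = (157 × 68200)/68360 = 156.6 Ω.
The fractional drop is R_th/(R_th + R_L); requiring this ≤ 0.0370 gives R_L ≥ R_th(1/0.0370 − 1) = 156.6 × 26.03 = 4.08 kΩ.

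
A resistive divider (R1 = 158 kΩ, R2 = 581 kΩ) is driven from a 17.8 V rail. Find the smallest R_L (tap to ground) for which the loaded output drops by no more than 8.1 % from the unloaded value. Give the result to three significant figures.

Output resistance R_th = R1‖R2 = (158 × 581)/739.0 = 124.2 kΩ.
The fractional drop is R_th/(R_th + R_L); requiring this ≤ 0.0810 gives R_L ≥ R_th(1/0.0810 − 1) = 124.2 × 11.35 = 1.41 MΩ.

R_L(min) ≈ 1.41 MΩ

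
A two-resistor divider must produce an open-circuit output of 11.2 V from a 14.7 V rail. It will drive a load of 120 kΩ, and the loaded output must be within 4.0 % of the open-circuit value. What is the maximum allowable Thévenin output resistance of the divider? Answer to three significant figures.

R_th ≤ 5.00 kΩ

Loading drop = R_th/(R_th + R_L) ≤ 0.0400, so R_th ≤ R_L · ε/(1−ε) = 120 kΩ × 0.0400/0.9600 = 5.00 kΩ.
(Any R1, R2 with R2/(R1+R2) = 0.762 and R1‖R2 ≤ 5.00 kΩ will meet the spec.)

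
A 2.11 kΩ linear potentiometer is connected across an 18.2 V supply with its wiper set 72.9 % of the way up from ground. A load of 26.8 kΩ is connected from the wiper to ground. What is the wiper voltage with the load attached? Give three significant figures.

The wiper splits the pot into (1−α)R = 571.8 Ω above and αR = 1538 Ω below.
Lower section ‖ load = 1455 Ω.
V_wiper = 18.2 × 1455/(571.8 + 1455) = 13.1 V.

V ≈ 13.1 V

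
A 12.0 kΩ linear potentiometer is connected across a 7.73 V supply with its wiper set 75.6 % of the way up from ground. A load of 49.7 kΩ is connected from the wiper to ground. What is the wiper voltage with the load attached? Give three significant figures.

The wiper splits the pot into (1−α)R = 2.928 kΩ above and αR = 9.072 kΩ below.
Lower section ‖ load = 7.672 kΩ.
V_wiper = 7.73 × 7.672/(2.928 + 7.672) = 5.59 V.

V ≈ 5.59 V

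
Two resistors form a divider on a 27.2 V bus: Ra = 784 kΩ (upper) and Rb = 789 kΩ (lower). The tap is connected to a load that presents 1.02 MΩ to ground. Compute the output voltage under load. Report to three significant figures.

The load sits in parallel with Rb: Rb‖R_L = (789 × 1020) / (789 + 1020) = 444.9 kΩ.
V_out = 27.2 × 444.9 / (784 + 444.9) = 27.2 × 444.9/1229 = 9.85 V.

V_out ≈ 9.85 V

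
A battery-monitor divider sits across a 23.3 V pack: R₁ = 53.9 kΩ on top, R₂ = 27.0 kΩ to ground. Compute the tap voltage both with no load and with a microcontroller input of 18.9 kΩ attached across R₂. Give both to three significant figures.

Unloaded: 7.78 V; loaded: 3.98 V

Open-circuit: V = 23.3 × 27.0/(53.9 + 27.0) = 7.78 V.
With the load, R₂ becomes R₂‖R_L = 11.12 kΩ, so V = 23.3 × 11.12/65.02 = 3.98 V.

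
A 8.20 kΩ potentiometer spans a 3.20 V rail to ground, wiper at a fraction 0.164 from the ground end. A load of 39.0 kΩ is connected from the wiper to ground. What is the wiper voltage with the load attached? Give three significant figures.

The wiper splits the pot into (1−α)R = 6.855 kΩ above and αR = 1.345 kΩ below.
Lower section ‖ load = 1.300 kΩ.
V_wiper = 3.20 × 1.300/(6.855 + 1.300) = 0.510 V.

V ≈ 0.510 V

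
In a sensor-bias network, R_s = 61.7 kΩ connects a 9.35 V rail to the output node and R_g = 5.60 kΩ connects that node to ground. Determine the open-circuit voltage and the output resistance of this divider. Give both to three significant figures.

V_th is the open-circuit tap voltage: 9.35 × 5.60/(61.7 + 5.60) = 0.778 V.
With the supply zeroed, R_s and R_g appear in parallel from the tap: R_th = R_s‖R_g = (61.7 × 5.60)/67.30 = 5.13 kΩ.

V_th = 0.778 V, R_th = 5.13 kΩ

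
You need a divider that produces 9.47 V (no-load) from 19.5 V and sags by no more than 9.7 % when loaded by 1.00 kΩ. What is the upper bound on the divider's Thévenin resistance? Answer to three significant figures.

R_th ≤ 107 Ω

Loading drop = R_th/(R_th + R_L) ≤ 0.0970, so R_th ≤ R_L · ε/(1−ε) = 1.00 kΩ × 0.0970/0.9030 = 107 Ω.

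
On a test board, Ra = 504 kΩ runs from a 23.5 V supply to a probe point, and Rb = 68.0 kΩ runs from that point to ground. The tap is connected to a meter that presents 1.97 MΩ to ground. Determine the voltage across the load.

V_out ≈ 2.71 V

The load sits in parallel with Rb: Rb‖R_L = (68.0 × 1970) / (68.0 + 1970) = 65.73 kΩ.
V_out = 23.5 × 65.73 / (504 + 65.73) = 23.5 × 65.73/569.7 = 2.71 V.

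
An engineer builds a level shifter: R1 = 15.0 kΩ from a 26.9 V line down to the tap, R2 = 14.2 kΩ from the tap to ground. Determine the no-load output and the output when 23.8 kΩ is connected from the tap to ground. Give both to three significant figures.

Unloaded: 13.1 V; loaded: 10.0 V

Open-circuit: V = 26.9 × 14.2/(15.0 + 14.2) = 13.1 V.
With the load, R2 becomes R2‖R_L = 8.894 kΩ, so V = 26.9 × 8.894/23.89 = 10.0 V.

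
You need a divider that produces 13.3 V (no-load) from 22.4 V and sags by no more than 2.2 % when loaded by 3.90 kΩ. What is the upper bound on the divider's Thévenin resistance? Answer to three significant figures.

Loading drop = R_th/(R_th + R_L) ≤ 0.0220, so R_th ≤ R_L · ε/(1−ε) = 3.90 kΩ × 0.0220/0.9780 = 87.7 Ω.

R_th ≤ 87.7 Ω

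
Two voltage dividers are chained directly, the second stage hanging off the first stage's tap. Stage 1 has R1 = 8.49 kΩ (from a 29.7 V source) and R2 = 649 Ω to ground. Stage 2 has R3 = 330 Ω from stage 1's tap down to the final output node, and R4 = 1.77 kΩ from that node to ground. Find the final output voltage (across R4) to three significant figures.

V_out ≈ 1.38 V

Stage 2 presents R3+R4 = 2100 Ω as a load on stage 1's tap.
Stage 1's lower leg becomes R2‖(R3+R4) = 495.8 Ω, so V_mid = 29.7 × 495.8/8986 = 1.639 V.
Stage 2 is itself unloaded: V_out = V_mid × R4/(R3+R4) = 1.639 × 1770/2100 = 1.38 V.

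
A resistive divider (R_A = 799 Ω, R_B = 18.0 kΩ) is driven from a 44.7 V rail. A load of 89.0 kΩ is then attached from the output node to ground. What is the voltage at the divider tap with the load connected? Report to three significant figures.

V_out ≈ 42.4 V

The load sits in parallel with R_B: R_B‖R_L = (18000 × 89000) / (18000 + 89000) = 14970 Ω.
V_out = 44.7 × 14970 / (799 + 14970) = 44.7 × 14970/15770 = 42.4 V.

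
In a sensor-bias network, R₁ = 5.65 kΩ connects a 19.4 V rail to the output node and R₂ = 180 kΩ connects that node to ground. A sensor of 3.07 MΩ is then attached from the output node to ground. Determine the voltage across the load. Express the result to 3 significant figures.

The load sits in parallel with R₂: R₂‖R_L = (180 × 3070) / (180 + 3070) = 170.0 kΩ.
V_out = 19.4 × 170.0 / (5.65 + 170.0) = 19.4 × 170.0/175.7 = 18.8 V.
(Unloaded it would have been 18.8 V.)

V_out ≈ 18.8 V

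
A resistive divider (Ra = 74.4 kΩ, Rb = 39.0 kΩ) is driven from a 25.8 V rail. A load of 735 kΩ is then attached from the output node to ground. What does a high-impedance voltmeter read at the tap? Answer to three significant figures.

The load sits in parallel with Rb: Rb‖R_L = (39.0 × 735) / (39.0 + 735) = 37.03 kΩ.
V_out = 25.8 × 37.03 / (74.4 + 37.03) = 25.8 × 37.03/111.4 = 8.57 V.

V_out ≈ 8.57 V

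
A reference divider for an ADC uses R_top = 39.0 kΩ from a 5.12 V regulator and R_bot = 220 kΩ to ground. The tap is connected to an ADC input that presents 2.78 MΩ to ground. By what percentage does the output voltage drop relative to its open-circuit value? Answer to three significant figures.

The divider's output (Thévenin) resistance is R_top‖R_bot = 33.13 kΩ.
Fractional drop under load = R_th/(R_th + R_L) = 33.13 / (33.13 + 2780) = 0.01178.
So the output falls by 1.18 %.

1.18 %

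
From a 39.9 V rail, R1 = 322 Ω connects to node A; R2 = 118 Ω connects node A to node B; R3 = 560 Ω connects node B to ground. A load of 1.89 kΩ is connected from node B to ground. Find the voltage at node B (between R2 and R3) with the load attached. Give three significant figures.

V ≈ 19.8 V

At node B, R3 is in parallel with the load: R3‖R_L = 432.0 Ω.
Below node A the resistance is R2 + (R3‖R_L) = 550.0 Ω, so V_A = 39.9 × 550.0/872.0 = 25.17 V.
Then V_B = V_A × (R3‖R_L)/(R2 + R3‖R_L) = 25.17 × 432.0/550.0 = 19.8 V.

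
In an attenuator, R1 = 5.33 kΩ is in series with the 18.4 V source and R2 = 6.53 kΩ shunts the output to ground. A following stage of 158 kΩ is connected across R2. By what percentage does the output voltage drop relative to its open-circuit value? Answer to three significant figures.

1.82 %

The divider's output (Thévenin) resistance is R1‖R2 = 2.935 kΩ.
Fractional drop under load = R_th/(R_th + R_L) = 2.935 / (2.935 + 158) = 0.01824.
So the output falls by 1.82 %.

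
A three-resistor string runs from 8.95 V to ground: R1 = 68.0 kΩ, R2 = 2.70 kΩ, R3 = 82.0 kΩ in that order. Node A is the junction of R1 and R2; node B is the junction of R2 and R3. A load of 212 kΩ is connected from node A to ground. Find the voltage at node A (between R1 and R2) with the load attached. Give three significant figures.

Below node A the series string R2+R3 = 84.70 kΩ sits in parallel with the 212 kΩ load: 60.52 kΩ.
V_A = 8.95 × 60.52/(68.0 + 60.52) = 4.21 V.

V ≈ 4.21 V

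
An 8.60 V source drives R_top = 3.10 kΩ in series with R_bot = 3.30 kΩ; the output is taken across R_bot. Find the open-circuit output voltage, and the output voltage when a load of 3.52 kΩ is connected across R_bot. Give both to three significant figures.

Open-circuit: V = 8.60 × 3.30/(3.10 + 3.30) = 4.43 V.
With the load, R_bot becomes R_bot‖R_L = 1.703 kΩ, so V = 8.60 × 1.703/4.803 = 3.05 V.

Unloaded: 4.43 V; loaded: 3.05 V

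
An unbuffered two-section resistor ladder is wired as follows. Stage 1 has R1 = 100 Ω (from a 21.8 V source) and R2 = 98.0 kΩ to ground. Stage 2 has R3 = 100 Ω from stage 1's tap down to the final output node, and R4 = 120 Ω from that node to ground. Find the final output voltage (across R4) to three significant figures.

Stage 2 presents R3+R4 = 220.0 Ω as a load on stage 1's tap.
Stage 1's lower leg becomes R2‖(R3+R4) = 219.5 Ω, so V_mid = 21.8 × 219.5/319.5 = 14.98 V.
Stage 2 is itself unloaded: V_out = V_mid × R4/(R3+R4) = 14.98 × 120/220.0 = 8.17 V.

V_out ≈ 8.17 V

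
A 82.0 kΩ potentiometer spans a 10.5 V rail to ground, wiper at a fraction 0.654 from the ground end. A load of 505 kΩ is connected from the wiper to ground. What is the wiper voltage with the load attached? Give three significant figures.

V ≈ 6.62 V

The wiper splits the pot into (1−α)R = 28.37 kΩ above and αR = 53.63 kΩ below.
Lower section ‖ load = 48.48 kΩ.
V_wiper = 10.5 × 48.48/(28.37 + 48.48) = 6.62 V.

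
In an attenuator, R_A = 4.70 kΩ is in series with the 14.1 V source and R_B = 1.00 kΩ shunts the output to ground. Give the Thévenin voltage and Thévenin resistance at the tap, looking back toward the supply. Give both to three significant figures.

V_th = 2.47 V, R_th = 825 Ω

V_th is the open-circuit tap voltage: 14.1 × 1.00/(4.70 + 1.00) = 2.47 V.
With the supply zeroed, R_A and R_B appear in parallel from the tap: R_th = R_A‖R_B = (4.70 × 1.00)/5.700 = 825 Ω.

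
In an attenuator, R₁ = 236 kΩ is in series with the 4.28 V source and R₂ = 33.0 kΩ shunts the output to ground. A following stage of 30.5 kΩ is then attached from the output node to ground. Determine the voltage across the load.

The load sits in parallel with R₂: R₂‖R_L = (33.0 × 30.5) / (33.0 + 30.5) = 15.85 kΩ.
V_out = 4.28 × 15.85 / (236 + 15.85) = 4.28 × 15.85/251.9 = 0.269 V.

V_out ≈ 0.269 V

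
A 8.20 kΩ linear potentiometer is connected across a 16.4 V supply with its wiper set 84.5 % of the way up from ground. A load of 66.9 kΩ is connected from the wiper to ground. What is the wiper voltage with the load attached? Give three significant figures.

The wiper splits the pot into (1−α)R = 1.271 kΩ above and αR = 6.929 kΩ below.
Lower section ‖ load = 6.279 kΩ.
V_wiper = 16.4 × 6.279/(1.271 + 6.279) = 13.6 V.

V ≈ 13.6 V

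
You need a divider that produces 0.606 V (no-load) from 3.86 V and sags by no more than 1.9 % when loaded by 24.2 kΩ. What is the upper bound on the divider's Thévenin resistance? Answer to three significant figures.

R_th ≤ 469 Ω

Loading drop = R_th/(R_th + R_L) ≤ 0.0190, so R_th ≤ R_L · ε/(1−ε) = 24.2 kΩ × 0.0190/0.9810 = 469 Ω.
(Any R1, R2 with R2/(R1+R2) = 0.157 and R1‖R2 ≤ 469 Ω will meet the spec.)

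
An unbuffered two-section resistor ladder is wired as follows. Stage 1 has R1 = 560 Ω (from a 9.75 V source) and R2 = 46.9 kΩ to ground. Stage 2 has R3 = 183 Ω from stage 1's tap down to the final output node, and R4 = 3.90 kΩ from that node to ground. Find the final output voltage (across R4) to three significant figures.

Stage 2 presents R3+R4 = 4083 Ω as a load on stage 1's tap.
Stage 1's lower leg becomes R2‖(R3+R4) = 3756 Ω, so V_mid = 9.75 × 3756/4316 = 8.485 V.
Stage 2 is itself unloaded: V_out = V_mid × R4/(R3+R4) = 8.485 × 3900/4083 = 8.10 V.

V_out ≈ 8.10 V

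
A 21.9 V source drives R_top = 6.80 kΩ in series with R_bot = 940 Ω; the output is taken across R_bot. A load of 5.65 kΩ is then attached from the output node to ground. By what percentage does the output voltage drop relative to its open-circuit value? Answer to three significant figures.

The divider's output (Thévenin) resistance is R_top‖R_bot = 825.8 Ω.
Fractional drop under load = R_th/(R_th + R_L) = 825.8 / (825.8 + 5650) = 0.1275.
So the output falls by 12.8 %.

12.8 %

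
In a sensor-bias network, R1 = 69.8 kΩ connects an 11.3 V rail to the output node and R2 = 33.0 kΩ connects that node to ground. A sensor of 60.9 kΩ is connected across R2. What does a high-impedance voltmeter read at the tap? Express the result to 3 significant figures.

V_out ≈ 2.65 V

The load sits in parallel with R2: R2‖R_L = (33.0 × 60.9) / (33.0 + 60.9) = 21.40 kΩ.
V_out = 11.3 × 21.40 / (69.8 + 21.40) = 11.3 × 21.40/91.20 = 2.65 V.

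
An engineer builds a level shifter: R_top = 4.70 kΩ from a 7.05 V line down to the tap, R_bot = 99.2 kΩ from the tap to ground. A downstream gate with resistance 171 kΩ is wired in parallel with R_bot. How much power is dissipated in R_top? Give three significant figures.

P ≈ 0.0513 mW

Total resistance from the source is R_top + (R_bot‖R_L) = 67.48 kΩ, so I = 7.05/67.48 kΩ = 0.1045 mA.
P = I²·R_top = (0.1045 mA)² × 4.70 kΩ = 0.0513 mW.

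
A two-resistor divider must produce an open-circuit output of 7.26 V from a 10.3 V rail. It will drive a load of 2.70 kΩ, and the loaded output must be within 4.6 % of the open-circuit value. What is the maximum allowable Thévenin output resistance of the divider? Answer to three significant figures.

R_th ≤ 130 Ω

Loading drop = R_th/(R_th + R_L) ≤ 0.0460, so R_th ≤ R_L · ε/(1−ε) = 2.70 kΩ × 0.0460/0.9540 = 130 Ω.
(Any R1, R2 with R2/(R1+R2) = 0.705 and R1‖R2 ≤ 130 Ω will meet the spec.)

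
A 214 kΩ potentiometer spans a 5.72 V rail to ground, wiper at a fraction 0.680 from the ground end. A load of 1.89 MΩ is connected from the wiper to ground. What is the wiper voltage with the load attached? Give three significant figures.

V ≈ 3.80 V

The wiper splits the pot into (1−α)R = 68.48 kΩ above and αR = 145.5 kΩ below.
Lower section ‖ load = 135.1 kΩ.
V_wiper = 5.72 × 135.1/(68.48 + 135.1) = 3.80 V.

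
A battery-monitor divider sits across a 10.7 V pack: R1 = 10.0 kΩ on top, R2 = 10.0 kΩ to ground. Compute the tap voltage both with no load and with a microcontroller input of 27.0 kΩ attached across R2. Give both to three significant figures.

Open-circuit: V = 10.7 × 10.0/(10.0 + 10.0) = 5.35 V.
With the load, R2 becomes R2‖R_L = 7.297 kΩ, so V = 10.7 × 7.297/17.30 = 4.51 V.

Unloaded: 5.35 V; loaded: 4.51 V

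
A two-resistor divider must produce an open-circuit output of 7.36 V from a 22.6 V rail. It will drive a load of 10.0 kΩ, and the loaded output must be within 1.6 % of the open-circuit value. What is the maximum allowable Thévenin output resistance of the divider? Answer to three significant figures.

R_th ≤ 163 Ω

Loading drop = R_th/(R_th + R_L) ≤ 0.0160, so R_th ≤ R_L · ε/(1−ε) = 10.0 kΩ × 0.0160/0.9840 = 163 Ω.
(Any R1, R2 with R2/(R1+R2) = 0.326 and R1‖R2 ≤ 163 Ω will meet the spec.)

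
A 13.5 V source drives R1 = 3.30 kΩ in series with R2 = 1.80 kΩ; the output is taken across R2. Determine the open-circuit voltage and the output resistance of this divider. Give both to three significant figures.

V_th is the open-circuit tap voltage: 13.5 × 1.80/(3.30 + 1.80) = 4.76 V.
With the supply zeroed, R1 and R2 appear in parallel from the tap: R_th = R1‖R2 = (3.30 × 1.80)/5.100 = 1.16 kΩ.

V_th = 4.76 V, R_th = 1.16 kΩ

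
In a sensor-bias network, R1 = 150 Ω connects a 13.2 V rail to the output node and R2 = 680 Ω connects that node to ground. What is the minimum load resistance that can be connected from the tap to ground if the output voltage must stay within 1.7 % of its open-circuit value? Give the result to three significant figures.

R_L(min) ≈ 7.11 kΩ

Output resistance R_th = R1‖R2 = (150 × 680)/830.0 = 122.9 Ω.
The fractional drop is R_th/(R_th + R_L); requiring this ≤ 0.0170 gives R_L ≥ R_th(1/0.0170 − 1) = 122.9 × 57.82 = 7.11 kΩ.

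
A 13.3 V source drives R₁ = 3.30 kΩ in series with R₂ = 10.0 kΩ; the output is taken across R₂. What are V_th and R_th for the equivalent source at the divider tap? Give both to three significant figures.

V_th is the open-circuit tap voltage: 13.3 × 10.0/(3.30 + 10.0) = 10.0 V.
With the supply zeroed, R₁ and R₂ appear in parallel from the tap: R_th = R₁‖R₂ = (3.30 × 10.0)/13.30 = 2.48 kΩ.

V_th = 10.0 V, R_th = 2.48 kΩ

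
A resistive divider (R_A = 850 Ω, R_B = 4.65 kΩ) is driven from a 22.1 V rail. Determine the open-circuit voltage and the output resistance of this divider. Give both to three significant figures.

V_th is the open-circuit tap voltage: 22.1 × 4650/(850 + 4650) = 18.7 V.
With the supply zeroed, R_A and R_B appear in parallel from the tap: R_th = R_A‖R_B = (850 × 4650)/5500 = 719 Ω.

V_th = 18.7 V, R_th = 719 Ω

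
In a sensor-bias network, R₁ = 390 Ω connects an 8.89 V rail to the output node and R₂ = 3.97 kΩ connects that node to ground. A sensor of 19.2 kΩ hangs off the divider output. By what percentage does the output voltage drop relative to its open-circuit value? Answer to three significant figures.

The divider's output (Thévenin) resistance is R₁‖R₂ = 355.1 Ω.
Fractional drop under load = R_th/(R_th + R_L) = 355.1 / (355.1 + 19200) = 0.01816.
So the output falls by 1.82 %.

1.82 %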